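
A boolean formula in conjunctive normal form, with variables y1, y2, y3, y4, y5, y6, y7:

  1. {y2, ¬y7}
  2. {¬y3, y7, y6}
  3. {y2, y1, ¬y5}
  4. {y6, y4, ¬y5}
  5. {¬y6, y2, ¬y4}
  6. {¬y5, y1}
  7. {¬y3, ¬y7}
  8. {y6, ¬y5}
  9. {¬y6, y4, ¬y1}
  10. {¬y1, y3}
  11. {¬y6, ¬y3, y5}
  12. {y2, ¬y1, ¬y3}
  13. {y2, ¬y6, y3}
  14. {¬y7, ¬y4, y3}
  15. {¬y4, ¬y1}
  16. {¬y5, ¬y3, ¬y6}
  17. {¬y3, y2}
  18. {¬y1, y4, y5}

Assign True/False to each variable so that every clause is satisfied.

y1=False  y2=True  y3=False  y4=True  y5=False  y6=False  y7=False

Check each clause:
  1. {y2, ¬y7} — ¬y7 is true.
  2. {y7, ¬y3, y6} — ¬y3 is true.
  3. {y1, ¬y5, y2} — y2 is true.
  4. {y4, ¬y5, y6} — ¬y5 is true.
  5. {¬y6, ¬y4, y2} — y2 is true.
  6. {¬y5, y1} — ¬y5 is true.
  7. {¬y3, ¬y7} — ¬y7 is true.
  8. {y6, ¬y5} — ¬y5 is true.
  9. {y4, ¬y1, ¬y6} — ¬y6 is true.
  10. {¬y1, y3} — ¬y1 is true.
  11. {y5, ¬y6, ¬y3} — ¬y6 is true.
  12. {y2, ¬y3, ¬y1} — y2 is true.
  13. {¬y6, y2, y3} — y2 is true.
  14. {y3, ¬y7, ¬y4} — ¬y7 is true.
  15. {¬y4, ¬y1} — ¬y1 is true.
  16. {¬y5, ¬y3, ¬y6} — ¬y6 is true.
  17. {¬y3, y2} — y2 is true.
  18. {y4, y5, ¬y1} — y4 is true.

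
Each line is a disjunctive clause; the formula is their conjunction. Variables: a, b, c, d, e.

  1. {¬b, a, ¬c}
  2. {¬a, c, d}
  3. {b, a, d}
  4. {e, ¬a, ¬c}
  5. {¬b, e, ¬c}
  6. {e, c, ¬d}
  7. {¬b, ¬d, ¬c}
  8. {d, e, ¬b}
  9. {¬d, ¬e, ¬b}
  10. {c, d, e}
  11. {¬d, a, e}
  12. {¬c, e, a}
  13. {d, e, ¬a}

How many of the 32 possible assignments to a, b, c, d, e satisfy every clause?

Split on d, then e.
  d=1, e=1: remaining (a,b,c) ∈ {(0,0,0); (0,0,1); (1,0,0); (1,0,1)} — 4.
  d=1, e=0: a clause becomes empty — 0.
  d=0, e=1: remaining (a,b,c) ∈ {(0,1,0); (1,0,1); (1,1,1)} — 3.
  d=0, e=0: a clause becomes empty — 0.
Total: 4 + 0 + 3 + 0 = 7.

7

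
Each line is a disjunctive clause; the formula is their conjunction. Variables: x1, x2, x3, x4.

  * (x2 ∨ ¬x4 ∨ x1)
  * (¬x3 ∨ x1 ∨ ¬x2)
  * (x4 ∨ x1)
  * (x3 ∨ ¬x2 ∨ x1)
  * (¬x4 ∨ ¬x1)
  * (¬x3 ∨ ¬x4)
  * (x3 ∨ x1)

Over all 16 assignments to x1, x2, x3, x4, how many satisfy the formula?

Satisfying assignments:
  x1=1 x2=0 x3=0 x4=0
  x1=1 x2=0 x3=1 x4=0
  x1=1 x2=1 x3=0 x4=0
  x1=1 x2=1 x3=1 x4=0
That's 4 in total.

4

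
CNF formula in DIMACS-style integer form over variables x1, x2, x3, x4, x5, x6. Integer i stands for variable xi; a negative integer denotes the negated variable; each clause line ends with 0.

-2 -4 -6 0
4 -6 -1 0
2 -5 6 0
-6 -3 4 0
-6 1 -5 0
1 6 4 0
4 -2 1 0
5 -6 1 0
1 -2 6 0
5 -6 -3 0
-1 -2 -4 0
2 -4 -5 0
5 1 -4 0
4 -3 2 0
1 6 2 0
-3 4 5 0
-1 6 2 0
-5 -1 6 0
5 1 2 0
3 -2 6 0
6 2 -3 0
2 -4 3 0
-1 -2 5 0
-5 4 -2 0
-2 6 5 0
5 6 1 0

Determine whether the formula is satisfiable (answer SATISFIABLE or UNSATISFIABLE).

x2 = True:
  x6 = True:
    propagation gives x4=False, x1=False; an empty clause results — contradiction.
  x6 = False:
    propagation gives x1=True, x4=False, x5=False; an empty clause results — contradiction.
x2 = False:
  x6 = True:
    x4 = True:
      propagation gives x5=False, x1=True, x3=False; contradiction.
    x4 = False:
      propagation gives x1=False, x3=False, x5=False; contradiction.
  x6 = False:
    propagation gives x5=False, x1=True; an empty clause results — contradiction.
Every branch closes, so no satisfying assignment exists.

UNSATISFIABLE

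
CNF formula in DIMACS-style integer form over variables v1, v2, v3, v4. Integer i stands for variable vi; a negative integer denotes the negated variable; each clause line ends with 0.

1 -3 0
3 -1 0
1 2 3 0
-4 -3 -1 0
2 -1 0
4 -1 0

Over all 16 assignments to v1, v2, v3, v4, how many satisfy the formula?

2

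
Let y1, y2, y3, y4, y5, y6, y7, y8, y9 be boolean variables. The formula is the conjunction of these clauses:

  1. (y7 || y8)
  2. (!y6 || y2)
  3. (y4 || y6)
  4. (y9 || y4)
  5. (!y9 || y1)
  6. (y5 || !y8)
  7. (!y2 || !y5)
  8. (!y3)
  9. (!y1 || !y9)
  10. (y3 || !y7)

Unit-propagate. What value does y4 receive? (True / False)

True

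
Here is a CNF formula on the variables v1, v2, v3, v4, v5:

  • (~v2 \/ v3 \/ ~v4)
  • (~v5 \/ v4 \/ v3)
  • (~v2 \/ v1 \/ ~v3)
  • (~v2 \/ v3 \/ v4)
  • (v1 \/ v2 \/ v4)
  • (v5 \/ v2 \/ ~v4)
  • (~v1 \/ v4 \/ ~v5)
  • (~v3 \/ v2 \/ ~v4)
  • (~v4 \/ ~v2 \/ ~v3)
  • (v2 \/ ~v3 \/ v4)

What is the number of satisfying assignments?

The models are:
  v1=0 v2=0 v3=0 v4=1 v5=1
  v1=1 v2=0 v3=0 v4=0 v5=0
  v1=1 v2=0 v3=0 v4=1 v5=1
  v1=1 v2=1 v3=1 v4=0 v5=0
Count: 4.

4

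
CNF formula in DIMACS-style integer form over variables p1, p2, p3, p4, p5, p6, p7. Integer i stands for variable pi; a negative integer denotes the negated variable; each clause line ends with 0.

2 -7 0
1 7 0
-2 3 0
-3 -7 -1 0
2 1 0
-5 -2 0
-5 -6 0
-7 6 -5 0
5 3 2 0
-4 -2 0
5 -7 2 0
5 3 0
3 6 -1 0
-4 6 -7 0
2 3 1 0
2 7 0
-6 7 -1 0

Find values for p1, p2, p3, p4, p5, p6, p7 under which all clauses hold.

Pure literal: p4 appears only negated; assign p4 = False.
Branch on p1: take p1 = False.
  then p7 is forced to True.
  then p2 is forced to True.
  then p3 is forced to True.
  then p5 is forced to False.
p6 is now unconstrained; take p6 = False.
Every clause has at least one true literal under this assignment.
Check each clause:
  1. (p2 OR NOT p7) — p2 is true.
  2. (p7 OR p1) — p7 is true.
  3. (p3 OR NOT p2) — p3 is true.
  4. (NOT p1 OR NOT p7 OR NOT p3) — NOT p1 is true.
  5. (p2 OR p1) — p2 is true.
  6. (NOT p5 OR NOT p2) — NOT p5 is true.
  7. (NOT p6 OR NOT p5) — NOT p6 is true.
  8. (p6 OR NOT p5 OR NOT p7) — NOT p5 is true.
  9. (p2 OR p3 OR p5) — p2 is true.
  10. (NOT p2 OR NOT p4) — NOT p4 is true.
  11. (p2 OR NOT p7 OR p5) — p2 is true.
  12. (p3 OR p5) — p3 is true.
  13. (p3 OR p6 OR NOT p1) — p3 is true.
  14. (NOT p7 OR p6 OR NOT p4) — NOT p4 is true.
  15. (p2 OR p3 OR p1) — p2 is true.
  16. (p2 OR p7) — p2 is true.
  17. (NOT p6 OR NOT p1 OR p7) — NOT p6 is true.

p1=False  p2=True  p3=True  p4=False  p5=False  p6=False  p7=True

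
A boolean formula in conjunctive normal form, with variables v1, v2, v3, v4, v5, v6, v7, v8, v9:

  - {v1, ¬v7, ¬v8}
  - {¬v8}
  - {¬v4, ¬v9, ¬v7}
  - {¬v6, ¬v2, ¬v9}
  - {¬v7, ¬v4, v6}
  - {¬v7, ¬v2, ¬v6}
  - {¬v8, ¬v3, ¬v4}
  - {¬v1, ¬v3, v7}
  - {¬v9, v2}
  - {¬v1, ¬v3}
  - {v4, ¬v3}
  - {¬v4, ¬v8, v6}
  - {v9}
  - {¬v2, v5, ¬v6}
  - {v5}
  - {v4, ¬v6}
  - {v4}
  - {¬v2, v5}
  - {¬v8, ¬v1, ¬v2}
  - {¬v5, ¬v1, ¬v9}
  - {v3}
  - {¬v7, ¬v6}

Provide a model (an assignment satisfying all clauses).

v1 = False, v2 = True, v3 = True, v4 = True, v5 = True, v6 = False, v7 = False, v8 = False, v9 = True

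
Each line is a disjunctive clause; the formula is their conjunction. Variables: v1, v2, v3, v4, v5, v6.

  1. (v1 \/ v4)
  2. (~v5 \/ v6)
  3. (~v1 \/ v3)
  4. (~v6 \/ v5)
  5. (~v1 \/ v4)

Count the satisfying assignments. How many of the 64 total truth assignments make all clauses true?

Split on v1, then v4.
  v1=1, v4=1: remaining (v2,v3,v5,v6) ∈ {(0,1,0,0); (0,1,1,1); (1,1,0,0); (1,1,1,1)} — 4.
  v1=1, v4=0: a clause becomes empty — 0.
  v1=0, v4=1: v2, v3 free; 2 ways for (v5,v6) × 2^2 = 8.
  v1=0, v4=0: a clause becomes empty — 0.
Total: 4 + 0 + 8 + 0 = 12.

12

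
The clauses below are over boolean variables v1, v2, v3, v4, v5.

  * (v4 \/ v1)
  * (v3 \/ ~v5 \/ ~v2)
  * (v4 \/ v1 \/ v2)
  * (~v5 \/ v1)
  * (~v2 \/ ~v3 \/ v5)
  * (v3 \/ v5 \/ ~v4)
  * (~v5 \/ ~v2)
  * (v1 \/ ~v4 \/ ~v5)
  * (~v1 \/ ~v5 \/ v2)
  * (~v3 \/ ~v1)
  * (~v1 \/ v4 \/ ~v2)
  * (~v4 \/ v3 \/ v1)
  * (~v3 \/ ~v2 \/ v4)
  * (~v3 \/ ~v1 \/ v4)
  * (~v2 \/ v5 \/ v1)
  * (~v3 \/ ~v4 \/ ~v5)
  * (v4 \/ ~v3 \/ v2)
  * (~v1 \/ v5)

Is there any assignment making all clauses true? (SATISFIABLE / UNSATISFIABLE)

SATISFIABLE

Set v1 = False and propagate.
  then v4 is forced to True.
  then v5 is forced to False.
  then v3 is forced to True.
  then v2 is forced to False.
So v1=F, v2=F, v3=T, v4=T, v5=F is a satisfying assignment.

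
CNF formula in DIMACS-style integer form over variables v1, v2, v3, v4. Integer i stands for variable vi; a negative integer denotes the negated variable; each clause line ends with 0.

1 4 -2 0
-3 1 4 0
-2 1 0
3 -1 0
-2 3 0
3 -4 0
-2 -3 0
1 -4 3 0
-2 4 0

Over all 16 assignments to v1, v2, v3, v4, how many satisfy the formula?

4

The models are:
  v1=0 v2=0 v3=0 v4=0
  v1=0 v2=0 v3=1 v4=1
  v1=1 v2=0 v3=1 v4=0
  v1=1 v2=0 v3=1 v4=1
Count: 4.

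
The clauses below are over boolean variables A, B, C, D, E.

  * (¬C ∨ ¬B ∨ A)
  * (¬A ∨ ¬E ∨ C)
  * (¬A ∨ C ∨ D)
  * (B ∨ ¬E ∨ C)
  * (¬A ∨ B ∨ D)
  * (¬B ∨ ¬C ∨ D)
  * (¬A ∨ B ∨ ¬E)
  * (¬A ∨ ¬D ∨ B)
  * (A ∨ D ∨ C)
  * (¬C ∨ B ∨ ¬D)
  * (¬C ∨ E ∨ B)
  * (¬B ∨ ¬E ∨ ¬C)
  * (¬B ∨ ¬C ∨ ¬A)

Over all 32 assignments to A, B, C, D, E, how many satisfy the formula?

Satisfying assignments:
  A=0 B=0 C=0 D=1 E=0
  A=0 B=0 C=1 D=0 E=1
  A=0 B=1 C=0 D=1 E=0
  A=0 B=1 C=0 D=1 E=1
  A=1 B=1 C=0 D=1 E=0
That's 5 in total.

5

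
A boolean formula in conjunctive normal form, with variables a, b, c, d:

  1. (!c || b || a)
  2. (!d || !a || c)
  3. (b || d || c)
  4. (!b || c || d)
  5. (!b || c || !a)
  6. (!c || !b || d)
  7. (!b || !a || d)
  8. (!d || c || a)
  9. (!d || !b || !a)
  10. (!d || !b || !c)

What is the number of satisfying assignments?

2

The models are:
  a=T b=F c=T d=F
  a=T b=F c=T d=T
Count: 2.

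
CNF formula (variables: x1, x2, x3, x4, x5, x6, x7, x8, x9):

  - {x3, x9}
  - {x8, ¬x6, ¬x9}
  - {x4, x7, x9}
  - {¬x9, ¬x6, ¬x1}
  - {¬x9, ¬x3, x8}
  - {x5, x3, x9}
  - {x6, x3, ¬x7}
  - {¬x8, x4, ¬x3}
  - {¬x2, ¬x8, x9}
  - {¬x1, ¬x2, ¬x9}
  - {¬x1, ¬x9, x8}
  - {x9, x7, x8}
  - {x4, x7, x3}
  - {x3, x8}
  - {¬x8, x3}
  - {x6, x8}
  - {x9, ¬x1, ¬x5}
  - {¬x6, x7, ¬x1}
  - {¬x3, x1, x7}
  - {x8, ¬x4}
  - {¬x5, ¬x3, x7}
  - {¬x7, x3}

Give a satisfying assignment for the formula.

x2 occurs only negated in the remaining clauses — set x2 = False.
Try x1 = True.
The remaining clauses are satisfied by x3 = True, x4 = True, x5 = False, x6 = False, x7 = True, x8 = True, x9 = True.
Check each clause:
  1. {x3, x9} — x9 is true.
  2. {x8, ¬x6, ¬x9} — x8 is true.
  3. {x9, x7, x4} — x9 is true.
  4. {¬x9, ¬x6, ¬x1} — ¬x6 is true.
  5. {x8, ¬x3, ¬x9} — x8 is true.
  6. {x5, x3, x9} — x9 is true.
  7. {¬x7, x3, x6} — x3 is true.
  8. {¬x8, x4, ¬x3} — x4 is true.
  9. {¬x8, x9, ¬x2} — x9 is true.
  10. {¬x2, ¬x1, ¬x9} — ¬x2 is true.
  11. {x8, ¬x1, ¬x9} — x8 is true.
  12. {x9, x7, x8} — x8 is true.
  13. {x7, x4, x3} — x3 is true.
  14. {x3, x8} — x8 is true.
  15. {x3, ¬x8} — x3 is true.
  16. {x8, x6} — x8 is true.
  17. {¬x1, ¬x5, x9} — x9 is true.
  18. {¬x1, ¬x6, x7} — ¬x6 is true.
  19. {x1, x7, ¬x3} — x1 is true.
  20. {¬x4, x8} — x8 is true.
  21. {x7, ¬x5, ¬x3} — ¬x5 is true.
  22. {x3, ¬x7} — x3 is true.

x1=T  x2=F  x3=T  x4=T  x5=F  x6=F  x7=T  x8=T  x9=T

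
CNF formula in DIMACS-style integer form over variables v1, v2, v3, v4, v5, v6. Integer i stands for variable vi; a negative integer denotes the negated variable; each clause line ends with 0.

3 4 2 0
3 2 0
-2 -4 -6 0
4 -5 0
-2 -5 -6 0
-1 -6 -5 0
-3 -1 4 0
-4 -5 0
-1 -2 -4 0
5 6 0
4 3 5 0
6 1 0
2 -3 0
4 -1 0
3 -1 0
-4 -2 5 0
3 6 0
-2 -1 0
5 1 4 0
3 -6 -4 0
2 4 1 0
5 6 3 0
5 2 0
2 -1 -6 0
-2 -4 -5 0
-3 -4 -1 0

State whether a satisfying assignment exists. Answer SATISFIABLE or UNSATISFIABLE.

UNSATISFIABLE

v4 = True:
  propagation gives v5=False, v6=True, v2=False; an empty clause results — contradiction.
v4 = False:
  propagation gives v5=False, v6=True, v3=True, v1=False; an empty clause results — contradiction.
Every branch closes, so no satisfying assignment exists.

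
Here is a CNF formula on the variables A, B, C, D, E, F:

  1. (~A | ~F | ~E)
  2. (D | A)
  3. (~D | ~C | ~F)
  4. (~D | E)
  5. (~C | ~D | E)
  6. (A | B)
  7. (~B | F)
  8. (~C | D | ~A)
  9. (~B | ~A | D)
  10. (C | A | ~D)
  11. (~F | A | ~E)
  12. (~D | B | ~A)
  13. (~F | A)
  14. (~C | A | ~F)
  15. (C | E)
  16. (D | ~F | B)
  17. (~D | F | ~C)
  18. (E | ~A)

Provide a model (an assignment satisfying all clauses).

A=T, B=F, C=F, D=F, E=T, F=F

Check each clause:
  1. (~E | ~F | ~A) — ~F is true.
  2. (A | D) — A is true.
  3. (~D | ~C | ~F) — ~F is true.
  4. (~D | E) — ~D is true.
  5. (~D | E | ~C) — ~C is true.
  6. (A | B) — A is true.
  7. (F | ~B) — ~B is true.
  8. (~C | ~A | D) — ~C is true.
  9. (~A | D | ~B) — ~B is true.
  10. (A | ~D | C) — A is true.
  11. (A | ~F | ~E) — A is true.
  12. (~D | ~A | B) — ~D is true.
  13. (~F | A) — A is true.
  14. (A | ~F | ~C) — A is true.
  15. (E | C) — E is true.
  16. (~F | D | B) — ~F is true.
  17. (~D | F | ~C) — ~D is true.
  18. (E | ~A) — E is true.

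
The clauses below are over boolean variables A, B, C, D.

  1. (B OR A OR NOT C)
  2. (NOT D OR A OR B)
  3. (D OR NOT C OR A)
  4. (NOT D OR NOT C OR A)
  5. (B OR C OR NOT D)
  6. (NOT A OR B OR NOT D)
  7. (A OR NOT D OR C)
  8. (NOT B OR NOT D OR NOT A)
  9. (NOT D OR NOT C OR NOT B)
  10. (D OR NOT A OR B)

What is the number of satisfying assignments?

The models are:
  A=0 B=0 C=0 D=0
  A=0 B=1 C=0 D=0
  A=1 B=1 C=0 D=0
  A=1 B=1 C=1 D=0
That's 4 in total.

4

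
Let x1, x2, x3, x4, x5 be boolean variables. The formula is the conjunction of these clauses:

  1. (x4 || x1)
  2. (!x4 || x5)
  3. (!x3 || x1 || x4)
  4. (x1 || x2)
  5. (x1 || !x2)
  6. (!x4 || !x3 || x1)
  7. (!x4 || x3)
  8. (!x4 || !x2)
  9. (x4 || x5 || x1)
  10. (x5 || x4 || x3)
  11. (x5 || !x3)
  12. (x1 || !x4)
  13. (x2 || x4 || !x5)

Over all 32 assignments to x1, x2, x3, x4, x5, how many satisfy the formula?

Satisfying assignments:
  x1=T x2=F x3=T x4=T x5=T
  x1=T x2=T x3=F x4=F x5=T
  x1=T x2=T x3=T x4=F x5=T
That's 3 in total.

3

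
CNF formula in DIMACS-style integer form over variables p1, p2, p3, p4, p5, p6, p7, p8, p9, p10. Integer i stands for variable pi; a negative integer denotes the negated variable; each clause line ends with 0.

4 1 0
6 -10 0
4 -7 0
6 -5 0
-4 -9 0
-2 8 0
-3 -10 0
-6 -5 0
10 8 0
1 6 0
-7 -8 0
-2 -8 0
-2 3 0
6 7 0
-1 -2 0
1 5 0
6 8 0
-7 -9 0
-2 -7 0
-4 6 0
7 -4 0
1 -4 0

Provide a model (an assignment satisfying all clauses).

p1 = True  p2 = False  p3 = False  p4 = False  p5 = False  p6 = True  p7 = False  p8 = True  p9 = False  p10 = False

p2 occurs only negated in the remaining clauses — set p2 = False.
Pure literal: p9 appears only negated; assign p9 = False.
Try p1 = True.
Try p3 = False.
Set p4 = False and propagate.
  then p7 is forced to False.
  then p6 is forced to True.
  then p5 is forced to False.
The remaining clauses are satisfied by p8 = True, p10 = False.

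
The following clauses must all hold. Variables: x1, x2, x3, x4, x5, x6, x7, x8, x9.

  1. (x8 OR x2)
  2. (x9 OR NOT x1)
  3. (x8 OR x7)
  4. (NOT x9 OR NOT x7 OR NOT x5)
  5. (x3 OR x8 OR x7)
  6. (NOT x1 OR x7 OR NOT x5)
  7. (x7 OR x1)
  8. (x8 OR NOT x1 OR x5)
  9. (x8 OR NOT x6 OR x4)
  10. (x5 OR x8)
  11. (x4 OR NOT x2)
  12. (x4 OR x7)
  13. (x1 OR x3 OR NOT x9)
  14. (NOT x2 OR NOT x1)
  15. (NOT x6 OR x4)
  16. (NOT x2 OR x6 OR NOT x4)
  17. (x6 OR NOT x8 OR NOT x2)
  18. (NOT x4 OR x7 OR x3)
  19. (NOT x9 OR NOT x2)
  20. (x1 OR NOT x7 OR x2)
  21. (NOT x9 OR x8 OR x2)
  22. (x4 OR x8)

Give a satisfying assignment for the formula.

x3 occurs only positively in the remaining clauses — set x3 = True.
Set x1 = False and propagate.
  then x7 is forced to True.
  then x2 is forced to True.
  then x4 is forced to True.
  then x6 is forced to True.
  then x9 is forced to False.
Branch on x5: take x5 = True.
x8 is now unconstrained; take x8 = False.

x1=False, x2=True, x3=True, x4=True, x5=True, x6=True, x7=True, x8=False, x9=False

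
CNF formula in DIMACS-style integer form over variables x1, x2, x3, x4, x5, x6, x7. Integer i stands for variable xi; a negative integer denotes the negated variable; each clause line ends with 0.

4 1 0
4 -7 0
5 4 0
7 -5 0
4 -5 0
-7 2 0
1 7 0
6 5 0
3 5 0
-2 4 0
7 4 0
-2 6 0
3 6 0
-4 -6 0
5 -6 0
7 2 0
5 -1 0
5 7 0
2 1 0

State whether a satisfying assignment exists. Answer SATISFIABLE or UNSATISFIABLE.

UNSATISFIABLE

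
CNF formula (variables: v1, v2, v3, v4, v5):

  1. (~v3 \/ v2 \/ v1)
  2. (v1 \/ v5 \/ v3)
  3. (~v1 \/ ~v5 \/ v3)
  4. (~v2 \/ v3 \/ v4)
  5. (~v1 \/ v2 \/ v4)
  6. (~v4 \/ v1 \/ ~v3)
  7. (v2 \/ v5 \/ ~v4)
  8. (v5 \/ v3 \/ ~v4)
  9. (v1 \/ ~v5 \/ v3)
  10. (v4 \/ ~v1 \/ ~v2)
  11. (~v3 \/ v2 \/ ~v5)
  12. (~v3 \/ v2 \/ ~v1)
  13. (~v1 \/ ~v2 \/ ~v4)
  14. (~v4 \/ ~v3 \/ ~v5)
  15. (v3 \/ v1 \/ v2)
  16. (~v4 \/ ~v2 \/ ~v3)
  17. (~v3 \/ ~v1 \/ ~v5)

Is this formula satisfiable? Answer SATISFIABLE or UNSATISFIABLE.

SATISFIABLE

Branch on v1: take v1 = False.
Set v2 = True and propagate.
For the remaining variables, v3 = True, v4 = False, v5 = True works.
So v1 = False, v2 = True, v3 = True, v4 = False, v5 = True is a satisfying assignment.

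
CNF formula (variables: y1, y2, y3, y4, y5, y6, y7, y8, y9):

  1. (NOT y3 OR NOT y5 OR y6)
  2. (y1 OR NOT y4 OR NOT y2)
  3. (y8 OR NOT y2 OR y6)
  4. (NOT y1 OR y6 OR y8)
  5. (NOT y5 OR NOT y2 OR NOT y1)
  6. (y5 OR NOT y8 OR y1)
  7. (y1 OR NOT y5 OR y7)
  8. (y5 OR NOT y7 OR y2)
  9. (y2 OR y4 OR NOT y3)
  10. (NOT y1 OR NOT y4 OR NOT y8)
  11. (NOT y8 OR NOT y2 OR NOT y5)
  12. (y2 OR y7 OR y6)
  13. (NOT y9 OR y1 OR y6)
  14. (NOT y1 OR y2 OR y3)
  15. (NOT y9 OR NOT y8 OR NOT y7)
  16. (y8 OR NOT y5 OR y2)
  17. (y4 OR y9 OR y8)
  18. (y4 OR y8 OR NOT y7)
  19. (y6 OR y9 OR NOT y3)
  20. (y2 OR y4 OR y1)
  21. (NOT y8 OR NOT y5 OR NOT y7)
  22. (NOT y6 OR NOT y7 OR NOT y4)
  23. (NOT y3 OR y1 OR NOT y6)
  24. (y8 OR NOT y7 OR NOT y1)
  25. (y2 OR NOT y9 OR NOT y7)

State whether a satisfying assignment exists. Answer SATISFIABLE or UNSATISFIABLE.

Set y1 = False and propagate.
The remaining clauses are satisfied by y2 = False, y3 = False, y4 = True, y5 = False, y6 = True, y7 = False, y8 = False, y9 = True.
So y1=False, y2=False, y3=False, y4=True, y5=False, y6=True, y7=False, y8=False, y9=True is a satisfying assignment.

SATISFIABLE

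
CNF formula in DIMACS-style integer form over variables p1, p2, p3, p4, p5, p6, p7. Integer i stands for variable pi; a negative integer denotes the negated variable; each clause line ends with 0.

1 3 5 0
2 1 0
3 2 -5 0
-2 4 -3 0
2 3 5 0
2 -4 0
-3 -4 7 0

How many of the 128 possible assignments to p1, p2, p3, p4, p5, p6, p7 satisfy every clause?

40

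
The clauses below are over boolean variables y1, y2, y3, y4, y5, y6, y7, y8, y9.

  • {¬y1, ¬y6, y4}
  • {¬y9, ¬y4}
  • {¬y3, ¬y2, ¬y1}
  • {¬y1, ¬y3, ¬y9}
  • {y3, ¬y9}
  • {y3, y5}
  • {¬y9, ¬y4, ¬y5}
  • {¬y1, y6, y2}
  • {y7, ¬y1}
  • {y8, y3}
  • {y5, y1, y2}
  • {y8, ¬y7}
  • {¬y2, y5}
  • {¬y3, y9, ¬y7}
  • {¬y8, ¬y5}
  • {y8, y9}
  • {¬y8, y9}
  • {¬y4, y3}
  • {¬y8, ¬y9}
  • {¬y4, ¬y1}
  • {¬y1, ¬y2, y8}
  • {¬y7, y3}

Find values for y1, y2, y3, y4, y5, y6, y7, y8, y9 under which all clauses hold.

y1 = False, y2 = True, y3 = True, y4 = False, y5 = True, y6 = True, y7 = False, y8 = False, y9 = True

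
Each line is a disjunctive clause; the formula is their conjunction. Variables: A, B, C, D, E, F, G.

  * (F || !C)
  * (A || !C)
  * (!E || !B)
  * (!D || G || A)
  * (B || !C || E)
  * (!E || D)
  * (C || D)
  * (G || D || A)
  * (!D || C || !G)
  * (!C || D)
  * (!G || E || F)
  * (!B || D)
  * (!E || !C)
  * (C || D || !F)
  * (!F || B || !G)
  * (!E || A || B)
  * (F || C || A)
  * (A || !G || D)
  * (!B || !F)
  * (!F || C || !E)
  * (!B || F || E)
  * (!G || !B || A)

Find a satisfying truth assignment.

Pure literal: A appears only positively; assign A = True.
Try B = False.
Branch on C: take C = False.
  then D is forced to True.
  then G is forced to False.
For the remaining variables, E = False, F = False works.

A = T, B = F, C = F, D = T, E = F, F = F, G = F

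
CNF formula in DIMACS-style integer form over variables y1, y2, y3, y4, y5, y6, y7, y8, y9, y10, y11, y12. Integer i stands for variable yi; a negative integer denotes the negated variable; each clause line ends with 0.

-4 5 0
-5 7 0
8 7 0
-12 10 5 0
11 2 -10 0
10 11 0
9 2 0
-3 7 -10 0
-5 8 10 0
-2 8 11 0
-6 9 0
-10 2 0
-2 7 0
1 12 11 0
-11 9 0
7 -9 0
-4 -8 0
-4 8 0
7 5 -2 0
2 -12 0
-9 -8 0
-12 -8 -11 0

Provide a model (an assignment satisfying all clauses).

y1=True, y2=True, y3=True, y4=False, y5=False, y6=False, y7=True, y8=False, y9=True, y10=True, y11=True, y12=False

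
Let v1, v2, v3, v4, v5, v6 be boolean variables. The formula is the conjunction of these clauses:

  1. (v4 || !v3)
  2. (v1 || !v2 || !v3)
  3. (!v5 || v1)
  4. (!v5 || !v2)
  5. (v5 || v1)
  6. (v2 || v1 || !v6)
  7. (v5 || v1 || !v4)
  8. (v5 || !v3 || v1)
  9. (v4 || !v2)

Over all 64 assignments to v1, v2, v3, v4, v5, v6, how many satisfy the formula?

16

Split on v1, then v5.
  v1=1, v5=1: v6 free; 3 ways for (v2,v3,v4) × 2^1 = 6.
  v1=1, v5=0: v6 free; 5 ways for (v2,v3,v4) × 2^1 = 10.
  v1=0, v5=1: a clause becomes empty — 0.
  v1=0, v5=0: a clause becomes empty — 0.
Total: 6 + 10 + 0 + 0 = 16.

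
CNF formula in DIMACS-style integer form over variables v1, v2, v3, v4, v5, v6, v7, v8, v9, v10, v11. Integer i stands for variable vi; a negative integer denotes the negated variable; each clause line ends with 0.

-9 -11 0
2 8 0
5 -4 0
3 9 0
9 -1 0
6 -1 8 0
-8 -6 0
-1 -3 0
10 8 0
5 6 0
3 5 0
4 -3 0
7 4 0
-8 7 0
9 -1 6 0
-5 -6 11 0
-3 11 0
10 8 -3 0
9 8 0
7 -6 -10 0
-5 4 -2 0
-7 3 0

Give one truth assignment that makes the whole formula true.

v1=0  v2=1  v3=1  v4=1  v5=1  v6=0  v7=1  v8=1  v9=0  v10=0  v11=1

Check each clause:
  1. (~v9 | ~v11) — ~v9 is true.
  2. (v2 | v8) — v8 is true.
  3. (v5 | ~v4) — v5 is true.
  4. (v9 | v3) — v3 is true.
  5. (v9 | ~v1) — ~v1 is true.
  6. (~v1 | v6 | v8) — v8 is true.
  7. (~v8 | ~v6) — ~v6 is true.
  8. (~v3 | ~v1) — ~v1 is true.
  9. (v8 | v10) — v8 is true.
  10. (v6 | v5) — v5 is true.
  11. (v3 | v5) — v3 is true.
  12. (v4 | ~v3) — v4 is true.
  13. (v4 | v7) — v4 is true.
  14. (v7 | ~v8) — v7 is true.
  15. (v9 | v6 | ~v1) — ~v1 is true.
  16. (~v5 | v11 | ~v6) — v11 is true.
  17. (~v3 | v11) — v11 is true.
  18. (v8 | ~v3 | v10) — v8 is true.
  19. (v9 | v8) — v8 is true.
  20. (~v6 | v7 | ~v10) — ~v6 is true.
  21. (~v5 | v4 | ~v2) — v4 is true.
  22. (~v7 | v3) — v3 is true.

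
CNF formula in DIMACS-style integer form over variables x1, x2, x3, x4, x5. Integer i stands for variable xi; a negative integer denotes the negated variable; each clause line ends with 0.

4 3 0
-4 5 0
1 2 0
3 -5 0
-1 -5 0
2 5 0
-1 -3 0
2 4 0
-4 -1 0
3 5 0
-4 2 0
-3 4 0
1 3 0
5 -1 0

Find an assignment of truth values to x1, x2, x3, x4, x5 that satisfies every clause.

x1 = False  x2 = True  x3 = True  x4 = True  x5 = True

Pure literal: x2 appears only positively; assign x2 = True.
Try x1 = False.
  then x3 is forced to True.
  then x4 is forced to True.
  then x5 is forced to True.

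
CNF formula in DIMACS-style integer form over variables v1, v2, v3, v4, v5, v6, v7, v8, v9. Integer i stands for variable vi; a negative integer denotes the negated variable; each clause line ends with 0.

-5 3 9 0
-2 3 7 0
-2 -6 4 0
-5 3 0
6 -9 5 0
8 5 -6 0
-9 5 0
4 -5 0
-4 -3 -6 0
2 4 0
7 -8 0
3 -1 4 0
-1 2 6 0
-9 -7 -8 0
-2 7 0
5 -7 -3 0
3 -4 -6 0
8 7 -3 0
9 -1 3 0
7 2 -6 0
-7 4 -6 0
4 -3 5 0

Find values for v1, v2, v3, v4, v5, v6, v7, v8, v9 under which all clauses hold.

v1=False  v2=True  v3=False  v4=True  v5=False  v6=False  v7=True  v8=True  v9=False

Check each clause:
  1. {v3, v9, ¬v5} — ¬v5 is true.
  2. {v3, ¬v2, v7} — v7 is true.
  3. {¬v6, ¬v2, v4} — ¬v6 is true.
  4. {¬v5, v3} — ¬v5 is true.
  5. {v5, v6, ¬v9} — ¬v9 is true.
  6. {¬v6, v5, v8} — v8 is true.
  7. {¬v9, v5} — ¬v9 is true.
  8. {v4, ¬v5} — ¬v5 is true.
  9. {¬v3, ¬v4, ¬v6} — ¬v6 is true.
  10. {v4, v2} — v2 is true.
  11. {v7, ¬v8} — v7 is true.
  12. {v3, v4, ¬v1} — v4 is true.
  13. {v6, v2, ¬v1} — v2 is true.
  14. {¬v8, ¬v9, ¬v7} — ¬v9 is true.
  15. {v7, ¬v2} — v7 is true.
  16. {¬v7, ¬v3, v5} — ¬v3 is true.
  17. {v3, ¬v6, ¬v4} — ¬v6 is true.
  18. {v7, ¬v3, v8} — v8 is true.
  19. {v3, v9, ¬v1} — ¬v1 is true.
  20. {v2, ¬v6, v7} — ¬v6 is true.
  21. {v4, ¬v7, ¬v6} — ¬v6 is true.
  22. {v4, v5, ¬v3} — ¬v3 is true.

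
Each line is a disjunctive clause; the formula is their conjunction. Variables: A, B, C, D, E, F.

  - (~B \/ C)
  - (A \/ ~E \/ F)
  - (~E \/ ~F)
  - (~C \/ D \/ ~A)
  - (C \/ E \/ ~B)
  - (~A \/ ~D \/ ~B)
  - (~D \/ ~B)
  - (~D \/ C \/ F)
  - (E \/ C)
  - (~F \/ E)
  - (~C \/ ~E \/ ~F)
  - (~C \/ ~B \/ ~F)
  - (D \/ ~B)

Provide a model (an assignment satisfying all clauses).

Pure literal: B appears only negated; assign B = False.
Set A = True and propagate.
The remaining clauses are satisfied by C = True, D = True, E = True, F = False.

A=T, B=F, C=T, D=T, E=T, F=F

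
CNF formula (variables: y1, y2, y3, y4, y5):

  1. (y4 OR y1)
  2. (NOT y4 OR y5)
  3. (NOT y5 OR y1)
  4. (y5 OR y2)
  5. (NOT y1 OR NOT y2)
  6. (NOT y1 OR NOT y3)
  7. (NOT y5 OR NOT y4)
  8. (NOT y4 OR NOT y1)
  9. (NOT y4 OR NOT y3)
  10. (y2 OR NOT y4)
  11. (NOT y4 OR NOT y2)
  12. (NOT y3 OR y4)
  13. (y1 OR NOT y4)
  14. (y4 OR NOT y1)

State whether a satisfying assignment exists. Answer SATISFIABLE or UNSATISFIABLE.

y4 = True:
  propagation gives y5=True; an empty clause results — contradiction.
y4 = False:
  propagation gives y1=True; an empty clause results — contradiction.
Every branch closes, so no satisfying assignment exists.

UNSATISFIABLE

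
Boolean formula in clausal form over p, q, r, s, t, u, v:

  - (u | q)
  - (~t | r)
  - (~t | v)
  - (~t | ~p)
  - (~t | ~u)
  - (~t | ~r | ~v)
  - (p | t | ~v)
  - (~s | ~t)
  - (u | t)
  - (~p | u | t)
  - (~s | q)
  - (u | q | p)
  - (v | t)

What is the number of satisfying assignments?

The models are:
  p=T q=F r=F s=F t=F u=T v=T
  p=T q=F r=T s=F t=F u=T v=T
  p=T q=T r=F s=F t=F u=T v=T
  p=T q=T r=F s=T t=F u=T v=T
  p=T q=T r=T s=F t=F u=T v=T
  p=T q=T r=T s=T t=F u=T v=T
Count: 6.

6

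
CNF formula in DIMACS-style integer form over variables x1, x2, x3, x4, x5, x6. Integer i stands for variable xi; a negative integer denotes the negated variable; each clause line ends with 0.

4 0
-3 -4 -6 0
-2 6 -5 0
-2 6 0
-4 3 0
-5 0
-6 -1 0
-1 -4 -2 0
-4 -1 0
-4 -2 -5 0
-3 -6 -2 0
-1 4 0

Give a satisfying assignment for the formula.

x1 = 0, x2 = 0, x3 = 1, x4 = 1, x5 = 0, x6 = 0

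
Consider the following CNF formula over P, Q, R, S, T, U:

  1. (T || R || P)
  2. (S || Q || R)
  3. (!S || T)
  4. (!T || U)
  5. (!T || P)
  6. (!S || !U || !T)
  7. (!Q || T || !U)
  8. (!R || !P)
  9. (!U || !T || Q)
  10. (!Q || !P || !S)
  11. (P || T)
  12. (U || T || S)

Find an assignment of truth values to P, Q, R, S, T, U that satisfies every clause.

P=True, Q=True, R=False, S=False, T=True, U=True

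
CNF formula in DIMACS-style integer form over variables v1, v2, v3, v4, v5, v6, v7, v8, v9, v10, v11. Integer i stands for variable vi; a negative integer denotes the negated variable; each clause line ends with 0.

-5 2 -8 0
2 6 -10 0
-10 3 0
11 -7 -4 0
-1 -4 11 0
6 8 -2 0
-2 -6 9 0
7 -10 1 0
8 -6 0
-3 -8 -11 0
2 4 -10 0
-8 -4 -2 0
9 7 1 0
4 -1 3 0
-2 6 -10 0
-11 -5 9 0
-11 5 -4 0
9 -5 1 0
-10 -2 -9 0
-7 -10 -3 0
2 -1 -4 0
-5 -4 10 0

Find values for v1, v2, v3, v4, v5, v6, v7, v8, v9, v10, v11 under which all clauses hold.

v1 = True, v2 = False, v3 = True, v4 = False, v5 = False, v6 = False, v7 = True, v8 = True, v9 = False, v10 = False, v11 = False

Check each clause:
  1. {¬v5, v2, ¬v8} — ¬v5 is true.
  2. {v6, ¬v10, v2} — ¬v10 is true.
  3. {v3, ¬v10} — v3 is true.
  4. {¬v7, ¬v4, v11} — ¬v4 is true.
  5. {¬v1, v11, ¬v4} — ¬v4 is true.
  6. {¬v2, v6, v8} — v8 is true.
  7. {¬v2, v9, ¬v6} — ¬v6 is true.
  8. {v1, v7, ¬v10} — v1 is true.
  9. {v8, ¬v6} — v8 is true.
  10. {¬v8, ¬v11, ¬v3} — ¬v11 is true.
  11. {¬v10, v4, v2} — ¬v10 is true.
  12. {¬v8, ¬v2, ¬v4} — ¬v4 is true.
  13. {v7, v9, v1} — v1 is true.
  14. {v3, ¬v1, v4} — v3 is true.
  15. {¬v2, v6, ¬v10} — ¬v10 is true.
  16. {v9, ¬v5, ¬v11} — ¬v5 is true.
  17. {¬v4, v5, ¬v11} — ¬v4 is true.
  18. {v1, ¬v5, v9} — ¬v5 is true.
  19. {¬v10, ¬v9, ¬v2} — ¬v9 is true.
  20. {¬v7, ¬v3, ¬v10} — ¬v10 is true.
  21. {¬v1, ¬v4, v2} — ¬v4 is true.
  22. {¬v5, v10, ¬v4} — ¬v5 is true.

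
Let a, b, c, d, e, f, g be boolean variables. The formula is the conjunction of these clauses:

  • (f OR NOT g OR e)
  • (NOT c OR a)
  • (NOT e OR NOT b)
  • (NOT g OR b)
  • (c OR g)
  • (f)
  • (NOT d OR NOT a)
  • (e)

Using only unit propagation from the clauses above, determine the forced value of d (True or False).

False

(f) stands alone — f = True.
(e) is a unit clause: e = True.
(NOT b OR NOT e) with e = True leaves only NOT b, so b = False.
In (NOT g OR b), b is now false; NOT g must hold, so g = False.
(c OR g) with g = False leaves only c, so c = True.
In (NOT c OR a), NOT c is now false; a must hold, so a = True.
(NOT a OR NOT d) with a = True leaves only NOT d, so d = False.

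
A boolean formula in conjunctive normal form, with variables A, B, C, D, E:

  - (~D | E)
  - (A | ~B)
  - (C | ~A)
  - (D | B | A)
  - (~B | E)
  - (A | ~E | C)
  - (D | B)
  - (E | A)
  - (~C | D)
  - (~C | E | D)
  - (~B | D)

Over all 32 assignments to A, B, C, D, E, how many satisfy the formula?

3

The models are:
  A=F B=F C=T D=T E=T
  A=T B=F C=T D=T E=T
  A=T B=T C=T D=T E=T
That's 3 in total.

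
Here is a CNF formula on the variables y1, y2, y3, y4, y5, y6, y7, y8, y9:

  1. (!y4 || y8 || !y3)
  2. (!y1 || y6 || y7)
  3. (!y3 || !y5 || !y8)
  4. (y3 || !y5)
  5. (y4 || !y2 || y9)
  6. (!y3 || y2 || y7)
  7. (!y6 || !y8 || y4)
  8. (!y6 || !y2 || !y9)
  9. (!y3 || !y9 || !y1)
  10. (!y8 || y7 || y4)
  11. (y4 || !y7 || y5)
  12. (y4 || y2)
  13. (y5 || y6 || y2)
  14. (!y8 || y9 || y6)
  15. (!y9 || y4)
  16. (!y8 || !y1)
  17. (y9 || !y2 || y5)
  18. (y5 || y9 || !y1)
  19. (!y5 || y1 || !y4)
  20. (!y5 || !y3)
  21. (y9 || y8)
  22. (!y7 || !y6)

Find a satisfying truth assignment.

y1=F, y2=F, y3=F, y4=T, y5=F, y6=T, y7=F, y8=F, y9=T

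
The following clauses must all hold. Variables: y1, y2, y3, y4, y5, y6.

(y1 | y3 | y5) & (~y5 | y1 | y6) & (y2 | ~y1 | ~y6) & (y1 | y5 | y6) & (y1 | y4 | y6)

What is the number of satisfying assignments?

36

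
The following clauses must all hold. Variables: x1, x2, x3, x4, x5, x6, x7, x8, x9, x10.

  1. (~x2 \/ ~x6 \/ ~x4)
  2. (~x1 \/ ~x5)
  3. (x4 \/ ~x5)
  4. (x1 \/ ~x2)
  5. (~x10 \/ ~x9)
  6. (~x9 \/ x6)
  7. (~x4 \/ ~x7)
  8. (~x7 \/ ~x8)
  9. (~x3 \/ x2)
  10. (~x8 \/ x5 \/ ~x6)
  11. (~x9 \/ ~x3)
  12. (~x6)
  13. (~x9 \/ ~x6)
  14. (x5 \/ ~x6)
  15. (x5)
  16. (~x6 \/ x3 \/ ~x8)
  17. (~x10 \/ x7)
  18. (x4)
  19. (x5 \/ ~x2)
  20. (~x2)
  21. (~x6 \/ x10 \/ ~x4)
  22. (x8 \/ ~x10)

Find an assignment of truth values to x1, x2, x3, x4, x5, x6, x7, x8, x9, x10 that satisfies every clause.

(~x6) is a unit clause, so x6 = False.
The clause (~x9) is unit: x9 must be False.
Unit propagation: (x5) forces x5 = True.
The clause (~x1) is unit: x1 must be False.
(x4) is a unit clause, so x4 = True.
(~x2) is a unit clause, so x2 = False.
Unit propagation: (~x7) forces x7 = False.
Unit propagation: (~x3) forces x3 = False.
Unit propagation: (~x10) forces x10 = False.
x8 is now unconstrained; take x8 = False.
Every clause has at least one true literal under this assignment.

x1=False, x2=False, x3=False, x4=True, x5=True, x6=False, x7=False, x8=False, x9=False, x10=False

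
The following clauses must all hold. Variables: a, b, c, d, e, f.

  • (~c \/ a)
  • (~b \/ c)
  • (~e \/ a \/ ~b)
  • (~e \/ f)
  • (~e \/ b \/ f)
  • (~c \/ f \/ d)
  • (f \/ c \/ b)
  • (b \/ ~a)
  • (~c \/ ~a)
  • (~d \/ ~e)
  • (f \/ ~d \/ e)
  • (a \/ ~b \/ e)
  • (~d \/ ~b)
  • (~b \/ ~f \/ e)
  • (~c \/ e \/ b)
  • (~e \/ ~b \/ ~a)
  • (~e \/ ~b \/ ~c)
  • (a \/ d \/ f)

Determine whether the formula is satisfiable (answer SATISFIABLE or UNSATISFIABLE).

SATISFIABLE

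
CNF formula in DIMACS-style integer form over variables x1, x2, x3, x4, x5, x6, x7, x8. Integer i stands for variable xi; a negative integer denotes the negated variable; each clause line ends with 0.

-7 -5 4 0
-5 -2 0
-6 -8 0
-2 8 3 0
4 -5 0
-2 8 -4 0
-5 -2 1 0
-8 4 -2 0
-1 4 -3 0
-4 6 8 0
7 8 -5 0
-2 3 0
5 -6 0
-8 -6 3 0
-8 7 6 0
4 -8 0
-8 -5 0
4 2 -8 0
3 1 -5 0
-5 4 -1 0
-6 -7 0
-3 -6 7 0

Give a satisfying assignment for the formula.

x1=T, x2=F, x3=T, x4=T, x5=F, x6=F, x7=T, x8=T

Branch on x1: take x1 = True.
Try x2 = False.
Set x3 = True and propagate.
  then x4 is forced to True.
The remaining clauses are satisfied by x5 = False, x6 = False, x7 = True, x8 = True.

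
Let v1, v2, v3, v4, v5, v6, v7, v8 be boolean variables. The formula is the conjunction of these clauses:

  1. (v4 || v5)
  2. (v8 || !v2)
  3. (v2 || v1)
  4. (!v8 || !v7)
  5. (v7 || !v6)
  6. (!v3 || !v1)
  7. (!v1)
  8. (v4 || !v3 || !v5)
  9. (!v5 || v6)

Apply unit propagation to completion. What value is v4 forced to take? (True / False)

True

Unit clause (!v1) sets v1 = False.
(v2 || v1): since v1 = False, the clause reduces to (v2). v2 = True.
In (v8 || !v2), !v2 is now false; v8 must hold, so v8 = True.
From (!v8 || !v7) and v8 = True: v7 = False.
From (!v6 || v7) and v7 = False: v6 = False.
From (!v5 || v6) and v6 = False: v5 = False.
From (v5 || v4) and v5 = False: v4 = True.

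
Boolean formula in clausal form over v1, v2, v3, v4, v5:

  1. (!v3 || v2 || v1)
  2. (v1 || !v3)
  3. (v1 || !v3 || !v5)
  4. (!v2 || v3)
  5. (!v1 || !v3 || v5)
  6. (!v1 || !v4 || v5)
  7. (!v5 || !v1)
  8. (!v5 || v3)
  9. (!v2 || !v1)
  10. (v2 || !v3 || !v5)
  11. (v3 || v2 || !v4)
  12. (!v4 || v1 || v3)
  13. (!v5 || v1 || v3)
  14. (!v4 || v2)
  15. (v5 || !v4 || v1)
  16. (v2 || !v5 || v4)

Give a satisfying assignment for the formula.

v1 = T, v2 = F, v3 = F, v4 = F, v5 = F

Check each clause:
  1. (v1 || !v3 || v2) — v1 is true.
  2. (v1 || !v3) — v1 is true.
  3. (!v5 || !v3 || v1) — v1 is true.
  4. (!v2 || v3) — !v2 is true.
  5. (v5 || !v1 || !v3) — !v3 is true.
  6. (!v1 || v5 || !v4) — !v4 is true.
  7. (!v1 || !v5) — !v5 is true.
  8. (v3 || !v5) — !v5 is true.
  9. (!v2 || !v1) — !v2 is true.
  10. (v2 || !v3 || !v5) — !v5 is true.
  11. (v2 || !v4 || v3) — !v4 is true.
  12. (v3 || !v4 || v1) — v1 is true.
  13. (v3 || !v5 || v1) — v1 is true.
  14. (v2 || !v4) — !v4 is true.
  15. (!v4 || v1 || v5) — v1 is true.
  16. (v2 || v4 || !v5) — !v5 is true.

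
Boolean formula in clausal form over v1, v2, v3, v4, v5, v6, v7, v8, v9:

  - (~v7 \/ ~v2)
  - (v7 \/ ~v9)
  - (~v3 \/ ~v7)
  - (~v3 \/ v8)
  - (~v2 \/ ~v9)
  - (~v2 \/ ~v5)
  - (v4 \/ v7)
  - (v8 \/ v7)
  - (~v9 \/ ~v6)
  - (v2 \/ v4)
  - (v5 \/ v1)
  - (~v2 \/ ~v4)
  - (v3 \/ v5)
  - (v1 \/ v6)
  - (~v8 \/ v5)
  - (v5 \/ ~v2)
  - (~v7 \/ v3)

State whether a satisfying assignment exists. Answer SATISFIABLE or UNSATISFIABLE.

v1 occurs only positively in the remaining clauses — set v1 = True.
v9 occurs only negated in the remaining clauses — set v9 = False.
Branch on v2: take v2 = False.
  then v4 is forced to True.
Try v3 = True.
  then v7 is forced to False.
  then v8 is forced to True.
  then v5 is forced to True.
v6 is now unconstrained; take v6 = False.
So v1 = 1, v2 = 0, v3 = 1, v4 = 1, v5 = 1, v6 = 0, v7 = 0, v8 = 1, v9 = 0 is a satisfying assignment.

SATISFIABLE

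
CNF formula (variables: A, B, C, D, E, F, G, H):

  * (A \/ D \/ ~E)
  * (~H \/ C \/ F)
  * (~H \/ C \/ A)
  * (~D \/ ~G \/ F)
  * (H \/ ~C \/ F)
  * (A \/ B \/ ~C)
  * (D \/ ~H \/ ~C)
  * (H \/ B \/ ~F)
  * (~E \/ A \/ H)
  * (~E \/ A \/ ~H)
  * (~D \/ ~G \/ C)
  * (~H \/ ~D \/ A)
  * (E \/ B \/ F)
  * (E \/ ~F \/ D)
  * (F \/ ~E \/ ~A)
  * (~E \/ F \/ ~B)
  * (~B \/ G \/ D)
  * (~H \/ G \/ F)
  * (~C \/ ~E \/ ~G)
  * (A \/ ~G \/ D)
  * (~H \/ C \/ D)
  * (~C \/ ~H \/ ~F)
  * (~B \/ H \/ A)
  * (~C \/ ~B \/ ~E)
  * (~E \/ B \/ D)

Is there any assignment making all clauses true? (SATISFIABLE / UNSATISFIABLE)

Set A = True and propagate.
The remaining clauses are satisfied by B = True, C = False, D = False, E = False, F = False, G = True, H = False.
So A = 1, B = 1, C = 0, D = 0, E = 0, F = 0, G = 1, H = 0 is a satisfying assignment.

SATISFIABLE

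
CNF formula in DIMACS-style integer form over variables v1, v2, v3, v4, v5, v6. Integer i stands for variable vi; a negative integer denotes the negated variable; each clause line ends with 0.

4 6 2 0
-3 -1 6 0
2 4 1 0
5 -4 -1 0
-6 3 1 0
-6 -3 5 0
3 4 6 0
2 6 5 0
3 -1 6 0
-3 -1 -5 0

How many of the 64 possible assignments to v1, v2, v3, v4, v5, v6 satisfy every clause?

Case analysis on v6 and v1:
  v6=T, v1=T: v2 free; 3 ways for (v3,v4,v5) × 2^1 = 6.
  v6=T, v1=F: remaining (v2,v3,v4,v5) ∈ {(F,T,T,T); (T,T,F,T); (T,T,T,T)} — 3.
  v6=F, v1=T: a clause becomes empty — 0.
  v6=F, v1=F: 8 of the 16 assignments to (v2,v3,v4,v5) work.
Total: 6 + 3 + 0 + 8 = 17.

17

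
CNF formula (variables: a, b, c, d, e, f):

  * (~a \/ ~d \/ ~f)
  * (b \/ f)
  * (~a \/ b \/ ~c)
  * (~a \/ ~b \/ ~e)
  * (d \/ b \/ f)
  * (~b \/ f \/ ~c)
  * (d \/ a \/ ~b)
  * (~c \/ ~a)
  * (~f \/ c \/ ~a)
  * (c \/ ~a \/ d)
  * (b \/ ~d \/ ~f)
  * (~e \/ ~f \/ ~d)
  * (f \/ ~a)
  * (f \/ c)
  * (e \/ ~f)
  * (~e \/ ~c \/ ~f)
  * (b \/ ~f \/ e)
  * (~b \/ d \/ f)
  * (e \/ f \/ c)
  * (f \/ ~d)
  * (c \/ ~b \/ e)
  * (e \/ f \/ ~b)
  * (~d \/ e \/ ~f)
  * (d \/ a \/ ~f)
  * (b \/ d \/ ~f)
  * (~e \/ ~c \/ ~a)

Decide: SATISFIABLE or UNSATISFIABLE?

UNSATISFIABLE

f = True:
  propagation gives e=True, d=False, c=False, a=False; an empty clause results — contradiction.
f = False:
  propagation gives b=True, c=False; an empty clause results — contradiction.
Every branch closes, so no satisfying assignment exists.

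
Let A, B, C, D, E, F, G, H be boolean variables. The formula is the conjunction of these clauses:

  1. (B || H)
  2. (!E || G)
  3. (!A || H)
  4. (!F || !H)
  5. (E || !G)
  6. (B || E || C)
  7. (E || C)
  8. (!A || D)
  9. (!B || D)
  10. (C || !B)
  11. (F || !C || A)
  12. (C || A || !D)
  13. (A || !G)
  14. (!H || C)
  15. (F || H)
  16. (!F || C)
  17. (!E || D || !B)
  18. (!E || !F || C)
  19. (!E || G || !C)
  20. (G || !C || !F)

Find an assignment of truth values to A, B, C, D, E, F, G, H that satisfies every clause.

A = T, B = F, C = T, D = T, E = T, F = F, G = T, H = T

Set A = True and propagate.
  then H is forced to True.
  then F is forced to False.
  then D is forced to True.
  then C is forced to True.
Set E = True and propagate.
  then G is forced to True.
B is now unconstrained; take B = False.
Every clause has at least one true literal under this assignment.
Check each clause:
  1. (H || B) — H is true.
  2. (!E || G) — G is true.
  3. (!A || H) — H is true.
  4. (!F || !H) — !F is true.
  5. (!G || E) — E is true.
  6. (B || E || C) — C is true.
  7. (E || C) — C is true.
  8. (!A || D) — D is true.
  9. (D || !B) — D is true.
  10. (C || !B) — C is true.
  11. (!C || A || F) — A is true.
  12. (C || A || !D) — A is true.
  13. (!G || A) — A is true.
  14. (C || !H) — C is true.
  15. (H || F) — H is true.
  16. (C || !F) — !F is true.
  17. (!E || !B || D) — D is true.
  18. (!F || !E || C) — !F is true.
  19. (G || !C || !E) — G is true.
  20. (!C || G || !F) — !F is true.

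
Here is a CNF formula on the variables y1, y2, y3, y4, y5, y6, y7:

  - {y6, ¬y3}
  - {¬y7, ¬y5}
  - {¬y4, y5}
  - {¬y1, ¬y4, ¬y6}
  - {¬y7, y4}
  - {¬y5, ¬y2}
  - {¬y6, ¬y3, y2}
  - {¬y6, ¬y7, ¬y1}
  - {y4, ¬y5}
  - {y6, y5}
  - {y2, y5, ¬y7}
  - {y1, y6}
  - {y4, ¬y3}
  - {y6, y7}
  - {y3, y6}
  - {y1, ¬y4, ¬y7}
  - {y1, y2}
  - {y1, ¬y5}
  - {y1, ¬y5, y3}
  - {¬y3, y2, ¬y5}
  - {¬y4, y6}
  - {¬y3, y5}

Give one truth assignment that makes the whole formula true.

y1=T, y2=F, y3=F, y4=F, y5=F, y6=T, y7=F

Try y1 = True.
Set y2 = False and propagate.
For the remaining variables, y3 = False, y4 = False, y5 = False, y6 = True, y7 = False works.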